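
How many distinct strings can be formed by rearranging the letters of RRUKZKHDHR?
10! / (1! × 2! × 2! × 1! × 1! × 3!) = 151200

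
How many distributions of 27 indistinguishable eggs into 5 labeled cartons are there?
C(27+5-1, 5-1) = C(31, 4) = 31465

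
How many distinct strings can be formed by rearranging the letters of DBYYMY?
6! / (1! × 1! × 3! × 1!) = 120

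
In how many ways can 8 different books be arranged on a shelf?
8! = 40320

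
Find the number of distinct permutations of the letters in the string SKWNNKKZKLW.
11! / (2! × 2! × 4! × 1! × 1! × 1!) = 415800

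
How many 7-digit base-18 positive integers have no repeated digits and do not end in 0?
Last digit: 17 nonzero choices. First digit: 16 (nonzero, ≠last). Middle 5: P(16,5) = 524160. Total = 142571520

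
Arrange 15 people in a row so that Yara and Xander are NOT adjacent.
Total - adjacent = 15! - (15-1)!×2 = 1307674368000 - 174356582400 = 1133317785600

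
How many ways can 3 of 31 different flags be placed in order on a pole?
P(31,3) = 31!/(31-3)! = 26970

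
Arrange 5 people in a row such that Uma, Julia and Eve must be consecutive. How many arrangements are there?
Treat the 3 as one block: (5-3+1)! × 3! = 6 × 6 = 36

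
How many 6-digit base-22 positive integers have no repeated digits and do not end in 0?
Last digit: 21 nonzero choices. First digit: 20 (nonzero, ≠last). Middle 4: P(20,4) = 116280. Total = 48837600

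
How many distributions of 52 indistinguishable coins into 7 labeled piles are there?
C(52+7-1, 7-1) = C(58, 6) = 40475358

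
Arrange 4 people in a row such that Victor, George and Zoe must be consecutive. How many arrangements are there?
Treat the 3 as one block: (4-3+1)! × 3! = 2 × 6 = 12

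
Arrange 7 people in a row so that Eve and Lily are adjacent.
Treat as block: (7-1)! × 2! = 720 × 2 = 1440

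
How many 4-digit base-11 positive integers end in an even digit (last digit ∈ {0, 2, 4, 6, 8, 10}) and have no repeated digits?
Last∈{0,2,4,6,8,10}. Last=0: 720. Last nonzero: 5×9×P(9,2) = 3240. Total = 3960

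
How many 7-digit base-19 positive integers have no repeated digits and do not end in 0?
Last digit: 18 nonzero choices. First digit: 17 (nonzero, ≠last). Middle 5: P(17,5) = 742560. Total = 227223360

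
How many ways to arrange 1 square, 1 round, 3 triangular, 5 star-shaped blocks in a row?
10! / (1! × 1! × 3! × 5!) = 5040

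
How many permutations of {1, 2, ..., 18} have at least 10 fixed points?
Exactly j fixed points: C(18,j)·!(18-j); sum over j ≥ 10 (derangement numbers via !m = (m-1)·(!(m-1) + !(m-2)): !0..!8 = 1, 0, 1, 2, 9, 44, 265, 1854, 14833). Σ_{j=10}^{18} C(18,j)·!(18-j) = C(18,10)·!8 + C(18,11)·!7 + C(18,12)·!6 + C(18,13)·!5 + C(18,14)·!4 + C(18,15)·!3 + C(18,16)·!2 + C(18,17)·!1 + C(18,18)·!0 = 43758·14833 + 31824·1854 + 18564·265 + 8568·44 + 3060·9 + 816·2 + 153·1 + 18·0 + 1·1 = 713389888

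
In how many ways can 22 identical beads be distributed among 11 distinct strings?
C(22+11-1, 11-1) = C(32, 10) = 64512240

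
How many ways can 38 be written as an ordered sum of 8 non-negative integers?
C(38+8-1, 8-1) = C(45, 7) = 45379620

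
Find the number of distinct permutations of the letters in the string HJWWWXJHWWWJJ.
13! / (6! × 4! × 1! × 2!) = 180180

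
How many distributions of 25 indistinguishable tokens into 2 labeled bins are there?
C(25+2-1, 2-1) = C(26, 1) = 26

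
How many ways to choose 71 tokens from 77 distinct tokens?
C(77,71) = 77!/(71!×6!) = 237093780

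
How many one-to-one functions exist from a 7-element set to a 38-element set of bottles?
P(38,7) = 38!/(38-7)! = 63606090240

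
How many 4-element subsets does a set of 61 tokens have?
C(61,4) = 61!/(4!×57!) = 521855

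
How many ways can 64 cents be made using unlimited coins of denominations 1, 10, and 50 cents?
Coefficient of x^64 in 1/(1-x^1) · 1/(1-x^10) · 1/(1-x^50). Case on j = number of 50-cent coins (j = 0..1); remainder r = 64 - 50j is made from {1,10} in ⌊r/10⌋+1 ways. r = 64, 14 → 7 + 2 = 9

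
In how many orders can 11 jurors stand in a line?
11! = 39916800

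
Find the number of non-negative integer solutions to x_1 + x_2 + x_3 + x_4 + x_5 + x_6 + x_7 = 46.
C(46+7-1, 7-1) = C(52, 6) = 20358520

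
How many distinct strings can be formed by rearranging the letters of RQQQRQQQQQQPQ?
13! / (2! × 1! × 10!) = 858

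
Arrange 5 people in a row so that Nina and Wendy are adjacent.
Treat as block: (5-1)! × 2! = 24 × 2 = 48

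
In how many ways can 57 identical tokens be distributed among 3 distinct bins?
C(57+3-1, 3-1) = C(59, 2) = 1711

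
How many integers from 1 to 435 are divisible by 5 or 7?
⌊435/5⌋ + ⌊435/7⌋ - ⌊435/35⌋ = 87 + 62 - 12 = 137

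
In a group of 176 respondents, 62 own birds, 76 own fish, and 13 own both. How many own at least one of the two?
|A∪B| = |A| + |B| - |A∩B| = 62 + 76 - 13 = 125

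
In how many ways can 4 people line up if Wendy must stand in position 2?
Fix one position: (4-1)! = 6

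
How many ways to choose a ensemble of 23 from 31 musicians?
C(31,23) = 31!/(23!×8!) = 7888725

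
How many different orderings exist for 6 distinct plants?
6! = 720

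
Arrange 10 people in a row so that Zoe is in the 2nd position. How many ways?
Fix one position: (10-1)! = 362880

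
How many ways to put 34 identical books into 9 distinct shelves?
C(34+9-1, 9-1) = C(42, 8) = 118030185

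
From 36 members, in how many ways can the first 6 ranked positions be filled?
P(36,6) = 36!/(36-6)! = 1402410240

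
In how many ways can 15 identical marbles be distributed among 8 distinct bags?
C(15+8-1, 8-1) = C(22, 7) = 170544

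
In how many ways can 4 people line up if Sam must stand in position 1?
Fix one position: (4-1)! = 6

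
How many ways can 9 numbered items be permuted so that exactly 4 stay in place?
Choose the 4 fixed points C(9,4) = 126, derange the rest: !5 = Σ_{j=0}^{5} (-1)^j·5!/j! = 120 - 120 + 60 - 20 + 5 - 1 = 44. Product = 126 × 44 = 5544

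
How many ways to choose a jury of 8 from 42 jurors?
C(42,8) = 42!/(8!×34!) = 118030185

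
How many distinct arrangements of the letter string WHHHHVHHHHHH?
12! / (10! × 1! × 1!) = 132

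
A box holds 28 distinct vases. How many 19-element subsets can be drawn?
C(28,19) = 28!/(19!×9!) = 6906900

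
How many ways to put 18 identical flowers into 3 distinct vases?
C(18+3-1, 3-1) = C(20, 2) = 190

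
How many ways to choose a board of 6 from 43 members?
C(43,6) = 43!/(6!×37!) = 6096454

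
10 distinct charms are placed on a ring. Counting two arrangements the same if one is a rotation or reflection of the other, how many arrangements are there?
(10-1)!/2 = 362880/2 = 181440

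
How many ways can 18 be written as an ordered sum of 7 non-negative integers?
C(18+7-1, 7-1) = C(24, 6) = 134596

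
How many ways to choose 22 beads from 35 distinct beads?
C(35,22) = 35!/(22!×13!) = 1476337800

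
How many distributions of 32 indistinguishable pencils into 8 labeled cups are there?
C(32+8-1, 8-1) = C(39, 7) = 15380937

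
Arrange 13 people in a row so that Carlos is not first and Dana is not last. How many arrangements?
By inclusion-exclusion: 13! - 2×(13-1)! + (13-2)! = 6227020800 - 958003200 + 39916800 = 5308934400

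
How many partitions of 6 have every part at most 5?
Let r_j(i) = number of partitions of i into parts ≤ j, for i = 0..6. r_1(i) = 1 for all i; r_j(i) = r_{j-1}(i) + r_j(i-j). Rows j = 2..5: ≤2: 1 1 2 2 3 3 4; ≤3: 1 1 2 3 4 5 7; ≤4: 1 1 2 3 5 6 9; ≤5: 1 1 2 3 5 7 10. r_5(6) = 10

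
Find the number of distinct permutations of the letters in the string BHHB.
4! / (2! × 2!) = 6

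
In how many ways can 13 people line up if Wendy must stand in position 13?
Fix one position: (13-1)! = 479001600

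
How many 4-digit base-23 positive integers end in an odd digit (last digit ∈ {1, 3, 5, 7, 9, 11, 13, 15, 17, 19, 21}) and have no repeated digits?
Last∈{1,3,5,7,9,11,13,15,17,19,21}. Last=0: 0. Last nonzero: 11×21×P(21,2) = 97020. Total = 97020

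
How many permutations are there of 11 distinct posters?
11! = 39916800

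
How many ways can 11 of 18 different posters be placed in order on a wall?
P(18,11) = 18!/(18-11)! = 1270312243200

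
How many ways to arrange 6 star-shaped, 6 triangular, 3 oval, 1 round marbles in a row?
16! / (6! × 6! × 3! × 1!) = 6726720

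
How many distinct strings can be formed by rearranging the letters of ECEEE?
5! / (1! × 4!) = 5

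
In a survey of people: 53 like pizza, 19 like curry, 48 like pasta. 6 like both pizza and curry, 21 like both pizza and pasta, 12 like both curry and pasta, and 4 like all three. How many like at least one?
|A∪B∪C| = 53+19+48-6-21-12+4 = 85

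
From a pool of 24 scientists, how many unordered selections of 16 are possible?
C(24,16) = 24!/(16!×8!) = 735471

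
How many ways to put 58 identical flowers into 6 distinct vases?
C(58+6-1, 6-1) = C(63, 5) = 7028847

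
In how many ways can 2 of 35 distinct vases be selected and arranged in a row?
P(35,2) = 35!/(35-2)! = 1190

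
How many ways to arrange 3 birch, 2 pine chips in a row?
5! / (3! × 2!) = 10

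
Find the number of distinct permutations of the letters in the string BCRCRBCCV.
9! / (4! × 2! × 1! × 2!) = 3780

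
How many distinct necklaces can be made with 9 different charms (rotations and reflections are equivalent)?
(9-1)!/2 = 40320/2 = 20160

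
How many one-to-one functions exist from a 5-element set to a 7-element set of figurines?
P(7,5) = 7!/(7-5)! = 2520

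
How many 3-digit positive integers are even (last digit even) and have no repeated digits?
Last∈{0,2,4,6,8}. Last=0: 72. Last nonzero: 4×8×P(8,1) = 256. Total = 328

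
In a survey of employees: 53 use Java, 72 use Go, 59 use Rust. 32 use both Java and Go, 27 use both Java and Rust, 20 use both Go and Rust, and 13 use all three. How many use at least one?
|A∪B∪C| = 53+72+59-32-27-20+13 = 118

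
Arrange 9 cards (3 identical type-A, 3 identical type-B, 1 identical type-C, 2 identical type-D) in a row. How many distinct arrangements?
9! / (3! × 3! × 1! × 2!) = 5040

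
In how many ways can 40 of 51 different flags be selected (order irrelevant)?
C(51,40) = 51!/(40!×11!) = 47626016970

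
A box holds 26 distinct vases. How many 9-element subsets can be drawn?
C(26,9) = 26!/(9!×17!) = 3124550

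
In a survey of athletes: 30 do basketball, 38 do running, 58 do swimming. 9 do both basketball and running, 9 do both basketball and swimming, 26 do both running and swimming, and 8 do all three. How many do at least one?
|A∪B∪C| = 30+38+58-9-9-26+8 = 90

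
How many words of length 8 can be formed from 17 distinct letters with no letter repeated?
P(17,8) = 17!/(17-8)! = 980179200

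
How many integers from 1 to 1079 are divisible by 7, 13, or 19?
⌊1079/7⌋+⌊1079/13⌋+⌊1079/19⌋ - ⌊1079/91⌋-⌊1079/133⌋-⌊1079/247⌋ + ⌊1079/1729⌋ = 154+83+56 - 11-8-4 + 0 = 270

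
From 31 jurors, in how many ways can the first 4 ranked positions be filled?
P(31,4) = 31!/(31-4)! = 755160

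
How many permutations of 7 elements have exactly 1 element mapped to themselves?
Choose the 1 fixed point C(7,1) = 7, derange the rest: !6 = Σ_{j=0}^{6} (-1)^j·6!/j! = 720 - 720 + 360 - 120 + 30 - 6 + 1 = 265. Product = 7 × 265 = 1855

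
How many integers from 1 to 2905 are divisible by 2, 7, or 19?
⌊2905/2⌋+⌊2905/7⌋+⌊2905/19⌋ - ⌊2905/14⌋-⌊2905/38⌋-⌊2905/133⌋ + ⌊2905/266⌋ = 1452+415+152 - 207-76-21 + 10 = 1725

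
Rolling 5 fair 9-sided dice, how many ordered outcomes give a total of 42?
Coefficient of x^42 in (x + x² + ... + x^9)^5. By inclusion-exclusion on dice exceeding 9: Σ_j (-1)^j C(5,j)·C(42-1-9j, 4) = C(5,0)·C(41,4) - C(5,1)·C(32,4) + C(5,2)·C(23,4) - C(5,3)·C(14,4) + C(5,4)·C(5,4) = 1·101270 - 5·35960 + 10·8855 - 10·1001 + 5·5 = 35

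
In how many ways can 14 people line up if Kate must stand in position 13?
Fix one position: (14-1)! = 6227020800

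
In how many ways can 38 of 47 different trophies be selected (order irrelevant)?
C(47,38) = 47!/(38!×9!) = 1362649145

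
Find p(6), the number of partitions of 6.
Pentagonal recurrence p(n) = p(n-1) + p(n-2) - p(n-5) - p(n-7) + p(n-12) + p(n-15) - ... gives p(0..5) = 1, 1, 2, 3, 5, 7. p(6) = p(5) + p(4) - p(1) = 7 + 5 - 1 = 11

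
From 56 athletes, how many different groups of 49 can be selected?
C(56,49) = 56!/(49!×7!) = 231917400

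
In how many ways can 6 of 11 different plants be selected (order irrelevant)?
C(11,6) = 11!/(6!×5!) = 462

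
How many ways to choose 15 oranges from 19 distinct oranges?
C(19,15) = 19!/(15!×4!) = 3876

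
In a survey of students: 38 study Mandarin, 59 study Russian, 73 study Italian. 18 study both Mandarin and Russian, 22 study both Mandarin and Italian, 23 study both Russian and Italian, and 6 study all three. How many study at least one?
|A∪B∪C| = 38+59+73-18-22-23+6 = 113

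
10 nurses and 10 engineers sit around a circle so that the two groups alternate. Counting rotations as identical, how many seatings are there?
Fix one of the nurses: (10-1)! ways for the remaining nurses, × 10! ways for the engineers = 362880 × 3628800 = 1316818944000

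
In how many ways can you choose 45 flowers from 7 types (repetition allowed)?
C(45+7-1, 7-1) = C(51, 6) = 18009460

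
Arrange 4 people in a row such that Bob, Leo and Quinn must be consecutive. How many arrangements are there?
Treat the 3 as one block: (4-3+1)! × 3! = 2 × 6 = 12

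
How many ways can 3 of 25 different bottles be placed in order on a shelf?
P(25,3) = 25!/(25-3)! = 13800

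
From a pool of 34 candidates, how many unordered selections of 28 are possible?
C(34,28) = 34!/(28!×6!) = 1344904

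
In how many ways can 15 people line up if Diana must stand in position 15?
Fix one position: (15-1)! = 87178291200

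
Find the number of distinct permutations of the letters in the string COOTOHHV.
8! / (2! × 1! × 1! × 3! × 1!) = 3360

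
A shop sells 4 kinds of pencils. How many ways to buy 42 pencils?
C(42+4-1, 4-1) = C(45, 3) = 14190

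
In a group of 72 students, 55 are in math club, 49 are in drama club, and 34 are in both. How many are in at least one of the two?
|A∪B| = |A| + |B| - |A∩B| = 55 + 49 - 34 = 70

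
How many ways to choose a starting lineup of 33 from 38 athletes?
C(38,33) = 38!/(33!×5!) = 501942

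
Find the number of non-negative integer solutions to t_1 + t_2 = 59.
C(59+2-1, 2-1) = C(60, 1) = 60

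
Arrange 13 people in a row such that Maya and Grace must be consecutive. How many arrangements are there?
Treat the 2 as one block: (13-2+1)! × 2! = 479001600 × 2 = 958003200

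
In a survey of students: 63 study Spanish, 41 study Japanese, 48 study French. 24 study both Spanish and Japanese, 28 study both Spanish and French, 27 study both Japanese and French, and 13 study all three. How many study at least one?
|A∪B∪C| = 63+41+48-24-28-27+13 = 86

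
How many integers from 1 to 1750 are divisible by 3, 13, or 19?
⌊1750/3⌋+⌊1750/13⌋+⌊1750/19⌋ - ⌊1750/39⌋-⌊1750/57⌋-⌊1750/247⌋ + ⌊1750/741⌋ = 583+134+92 - 44-30-7 + 2 = 730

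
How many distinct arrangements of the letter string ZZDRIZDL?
8! / (1! × 2! × 1! × 3! × 1!) = 3360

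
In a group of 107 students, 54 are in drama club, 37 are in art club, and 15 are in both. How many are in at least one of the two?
|A∪B| = |A| + |B| - |A∩B| = 54 + 37 - 15 = 76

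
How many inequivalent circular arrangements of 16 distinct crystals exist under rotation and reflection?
(16-1)!/2 = 1307674368000/2 = 653837184000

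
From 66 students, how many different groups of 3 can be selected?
C(66,3) = 66!/(3!×63!) = 45760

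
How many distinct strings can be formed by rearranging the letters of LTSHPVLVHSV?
11! / (2! × 1! × 3! × 1! × 2! × 2!) = 831600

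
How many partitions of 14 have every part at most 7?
Let r_j(i) = number of partitions of i into parts ≤ j, for i = 0..14. r_1(i) = 1 for all i; r_j(i) = r_{j-1}(i) + r_j(i-j). Rows j = 2..7: ≤2: 1 1 2 2 3 3 4 4 5 5 6 6 7 7 8; ≤3: 1 1 2 3 4 5 7 8 10 12 14 16 19 21 24; ≤4: 1 1 2 3 5 6 9 11 15 18 23 27 34 39 47; ≤5: 1 1 2 3 5 7 10 13 18 23 30 37 47 57 70; ≤6: 1 1 2 3 5 7 11 14 20 26 35 44 58 71 90; ≤7: 1 1 2 3 5 7 11 15 21 28 38 49 65 82 105. r_7(14) = 105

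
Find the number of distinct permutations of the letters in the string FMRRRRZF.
8! / (1! × 1! × 2! × 4!) = 840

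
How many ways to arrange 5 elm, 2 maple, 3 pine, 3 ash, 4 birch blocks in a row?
17! / (5! × 2! × 3! × 3! × 4!) = 1715313600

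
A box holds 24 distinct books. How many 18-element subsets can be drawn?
C(24,18) = 24!/(18!×6!) = 134596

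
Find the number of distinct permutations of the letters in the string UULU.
4! / (3! × 1!) = 4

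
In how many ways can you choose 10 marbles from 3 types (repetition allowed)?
C(10+3-1, 3-1) = C(12, 2) = 66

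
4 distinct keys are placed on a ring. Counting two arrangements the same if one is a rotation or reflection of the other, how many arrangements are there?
(4-1)!/2 = 6/2 = 3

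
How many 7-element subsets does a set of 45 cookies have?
C(45,7) = 45!/(7!×38!) = 45379620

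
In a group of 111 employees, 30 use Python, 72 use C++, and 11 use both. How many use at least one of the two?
|A∪B| = |A| + |B| - |A∩B| = 30 + 72 - 11 = 91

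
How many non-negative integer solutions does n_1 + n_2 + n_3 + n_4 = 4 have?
C(4+4-1, 4-1) = C(7, 3) = 35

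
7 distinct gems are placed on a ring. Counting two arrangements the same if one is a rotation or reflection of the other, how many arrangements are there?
(7-1)!/2 = 720/2 = 360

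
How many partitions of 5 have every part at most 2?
Let r_j(i) = number of partitions of i into parts ≤ j, for i = 0..5. r_1(i) = 1 for all i; r_j(i) = r_{j-1}(i) + r_j(i-j). Rows j = 2..2: ≤2: 1 1 2 2 3 3. r_2(5) = 3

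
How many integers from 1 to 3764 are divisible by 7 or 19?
⌊3764/7⌋ + ⌊3764/19⌋ - ⌊3764/133⌋ = 537 + 198 - 28 = 707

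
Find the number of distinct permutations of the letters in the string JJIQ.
4! / (1! × 2! × 1!) = 12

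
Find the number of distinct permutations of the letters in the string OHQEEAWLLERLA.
13! / (3! × 1! × 1! × 3! × 2! × 1! × 1! × 1!) = 86486400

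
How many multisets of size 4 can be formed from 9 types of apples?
C(4+9-1, 9-1) = C(12, 8) = 495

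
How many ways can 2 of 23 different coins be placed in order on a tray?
P(23,2) = 23!/(23-2)! = 506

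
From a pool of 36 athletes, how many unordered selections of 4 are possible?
C(36,4) = 36!/(4!×32!) = 58905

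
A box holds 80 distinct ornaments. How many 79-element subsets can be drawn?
C(80,79) = 80!/(79!×1!) = 80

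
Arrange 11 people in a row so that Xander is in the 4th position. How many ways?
Fix one position: (11-1)! = 3628800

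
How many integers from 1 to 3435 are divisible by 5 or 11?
⌊3435/5⌋ + ⌊3435/11⌋ - ⌊3435/55⌋ = 687 + 312 - 62 = 937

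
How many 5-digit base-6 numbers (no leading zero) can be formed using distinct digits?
First digit: 5 choices (nonzero). Then descending: 5 × 5 × 4 × 3 × 2 = 600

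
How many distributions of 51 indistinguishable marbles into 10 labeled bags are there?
C(51+10-1, 10-1) = C(60, 9) = 14783142660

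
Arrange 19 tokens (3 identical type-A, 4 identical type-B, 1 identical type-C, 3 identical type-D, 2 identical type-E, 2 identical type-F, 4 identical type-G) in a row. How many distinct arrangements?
19! / (3! × 4! × 1! × 3! × 2! × 2! × 4!) = 1466593128000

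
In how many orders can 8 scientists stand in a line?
8! = 40320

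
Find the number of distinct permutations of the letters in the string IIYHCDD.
7! / (1! × 2! × 1! × 1! × 2!) = 1260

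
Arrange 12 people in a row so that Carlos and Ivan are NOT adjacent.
Total - adjacent = 12! - (12-1)!×2 = 479001600 - 79833600 = 399168000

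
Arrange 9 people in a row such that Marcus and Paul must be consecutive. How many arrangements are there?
Treat the 2 as one block: (9-2+1)! × 2! = 40320 × 2 = 80640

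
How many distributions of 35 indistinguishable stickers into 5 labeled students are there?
C(35+5-1, 5-1) = C(39, 4) = 82251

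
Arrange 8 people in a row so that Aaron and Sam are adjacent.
Treat as block: (8-1)! × 2! = 5040 × 2 = 10080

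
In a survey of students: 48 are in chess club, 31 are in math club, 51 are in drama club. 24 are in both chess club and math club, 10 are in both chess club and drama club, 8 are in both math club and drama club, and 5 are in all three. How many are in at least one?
|A∪B∪C| = 48+31+51-24-10-8+5 = 93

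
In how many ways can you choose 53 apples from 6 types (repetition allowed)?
C(53+6-1, 6-1) = C(58, 5) = 4582116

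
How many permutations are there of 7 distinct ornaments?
7! = 5040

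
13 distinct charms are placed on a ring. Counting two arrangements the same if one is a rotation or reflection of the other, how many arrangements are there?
(13-1)!/2 = 479001600/2 = 239500800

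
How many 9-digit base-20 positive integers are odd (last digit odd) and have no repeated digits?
Last∈{1,3,5,7,9,11,13,15,17,19}. Last=0: 0. Last nonzero: 10×18×P(18,7) = 28870732800. Total = 28870732800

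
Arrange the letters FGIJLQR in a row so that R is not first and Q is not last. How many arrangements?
By inclusion-exclusion: 7! - 2×(7-1)! + (7-2)! = 5040 - 1440 + 120 = 3720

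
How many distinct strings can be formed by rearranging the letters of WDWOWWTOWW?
10! / (1! × 2! × 6! × 1!) = 2520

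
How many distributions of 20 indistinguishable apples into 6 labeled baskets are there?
C(20+6-1, 6-1) = C(25, 5) = 53130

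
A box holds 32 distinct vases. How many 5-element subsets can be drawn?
C(32,5) = 32!/(5!×27!) = 201376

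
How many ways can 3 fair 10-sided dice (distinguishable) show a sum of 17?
Coefficient of x^17 in (x + x² + ... + x^10)^3. By inclusion-exclusion on dice exceeding 10: Σ_j (-1)^j C(3,j)·C(17-1-10j, 2) = C(3,0)·C(16,2) - C(3,1)·C(6,2) = 1·120 - 3·15 = 75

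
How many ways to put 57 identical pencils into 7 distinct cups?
C(57+7-1, 7-1) = C(63, 6) = 67945521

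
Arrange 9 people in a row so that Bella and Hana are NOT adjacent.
Total - adjacent = 9! - (9-1)!×2 = 362880 - 80640 = 282240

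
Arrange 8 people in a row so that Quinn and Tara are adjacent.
Treat as block: (8-1)! × 2! = 5040 × 2 = 10080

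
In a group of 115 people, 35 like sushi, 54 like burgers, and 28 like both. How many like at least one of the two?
|A∪B| = |A| + |B| - |A∩B| = 35 + 54 - 28 = 61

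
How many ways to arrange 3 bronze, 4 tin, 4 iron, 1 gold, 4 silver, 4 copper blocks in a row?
20! / (3! × 4! × 4! × 1! × 4! × 4!) = 1222160940000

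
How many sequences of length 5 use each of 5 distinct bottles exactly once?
5! = 120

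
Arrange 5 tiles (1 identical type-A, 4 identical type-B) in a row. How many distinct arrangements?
5! / (1! × 4!) = 5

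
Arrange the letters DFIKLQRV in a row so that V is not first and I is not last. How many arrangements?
By inclusion-exclusion: 8! - 2×(8-1)! + (8-2)! = 40320 - 10080 + 720 = 30960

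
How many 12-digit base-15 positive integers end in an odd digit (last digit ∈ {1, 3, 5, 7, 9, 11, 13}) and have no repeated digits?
Last∈{1,3,5,7,9,11,13}. Last=0: 0. Last nonzero: 7×13×P(13,10) = 94443148800. Total = 94443148800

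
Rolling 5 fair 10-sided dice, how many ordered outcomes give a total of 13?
Coefficient of x^13 in (x + x² + ... + x^10)^5. By inclusion-exclusion on dice exceeding 10: Σ_j (-1)^j C(5,j)·C(13-1-10j, 4) = C(5,0)·C(12,4) = 1·495 = 495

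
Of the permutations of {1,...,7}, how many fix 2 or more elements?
Exactly j fixed points: C(7,j)·!(7-j); sum over j ≥ 2 (derangement numbers via !m = (m-1)·(!(m-1) + !(m-2)): !0..!5 = 1, 0, 1, 2, 9, 44). Σ_{j=2}^{7} C(7,j)·!(7-j) = C(7,2)·!5 + C(7,3)·!4 + C(7,4)·!3 + C(7,5)·!2 + C(7,6)·!1 + C(7,7)·!0 = 21·44 + 35·9 + 35·2 + 21·1 + 7·0 + 1·1 = 1331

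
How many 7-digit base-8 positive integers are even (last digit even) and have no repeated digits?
Last∈{0,2,4,6}. Last=0: 5040. Last nonzero: 3×6×P(6,5) = 12960. Total = 18000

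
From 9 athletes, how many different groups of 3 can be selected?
C(9,3) = 9!/(3!×6!) = 84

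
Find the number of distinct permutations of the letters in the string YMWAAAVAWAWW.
12! / (1! × 1! × 1! × 4! × 5!) = 166320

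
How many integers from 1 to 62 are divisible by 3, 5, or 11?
⌊62/3⌋+⌊62/5⌋+⌊62/11⌋ - ⌊62/15⌋-⌊62/33⌋-⌊62/55⌋ + ⌊62/165⌋ = 20+12+5 - 4-1-1 + 0 = 31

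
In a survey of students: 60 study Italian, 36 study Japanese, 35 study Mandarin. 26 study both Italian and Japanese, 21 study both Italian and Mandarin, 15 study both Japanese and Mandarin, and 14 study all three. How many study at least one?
|A∪B∪C| = 60+36+35-26-21-15+14 = 83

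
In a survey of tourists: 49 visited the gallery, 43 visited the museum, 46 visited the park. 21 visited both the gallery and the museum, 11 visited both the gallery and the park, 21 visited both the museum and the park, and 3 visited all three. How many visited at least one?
|A∪B∪C| = 49+43+46-21-11-21+3 = 88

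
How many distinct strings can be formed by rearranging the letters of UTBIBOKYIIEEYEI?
15! / (1! × 2! × 4! × 1! × 2! × 1! × 1! × 3!) = 2270268000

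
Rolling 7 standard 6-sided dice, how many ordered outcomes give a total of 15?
Coefficient of x^15 in (x + x² + ... + x^6)^7. By inclusion-exclusion on dice exceeding 6: Σ_j (-1)^j C(7,j)·C(15-1-6j, 6) = C(7,0)·C(14,6) - C(7,1)·C(8,6) = 1·3003 - 7·28 = 2807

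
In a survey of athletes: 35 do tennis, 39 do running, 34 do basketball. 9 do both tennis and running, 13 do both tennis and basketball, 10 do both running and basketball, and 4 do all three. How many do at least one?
|A∪B∪C| = 35+39+34-9-13-10+4 = 80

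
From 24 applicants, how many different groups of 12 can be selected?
C(24,12) = 24!/(12!×12!) = 2704156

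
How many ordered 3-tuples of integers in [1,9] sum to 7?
Coefficient of x^7 in (x + x² + ... + x^9)^3. By inclusion-exclusion on dice exceeding 9: Σ_j (-1)^j C(3,j)·C(7-1-9j, 2) = C(3,0)·C(6,2) = 1·15 = 15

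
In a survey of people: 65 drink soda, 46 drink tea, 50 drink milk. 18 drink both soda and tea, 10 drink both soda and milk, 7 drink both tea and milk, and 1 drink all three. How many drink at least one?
|A∪B∪C| = 65+46+50-18-10-7+1 = 127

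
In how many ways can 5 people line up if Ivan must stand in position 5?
Fix one position: (5-1)! = 24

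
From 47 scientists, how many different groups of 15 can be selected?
C(47,15) = 47!/(15!×32!) = 751616304549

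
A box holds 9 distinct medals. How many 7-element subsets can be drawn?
C(9,7) = 9!/(7!×2!) = 36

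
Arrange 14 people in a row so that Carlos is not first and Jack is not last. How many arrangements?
By inclusion-exclusion: 14! - 2×(14-1)! + (14-2)! = 87178291200 - 12454041600 + 479001600 = 75203251200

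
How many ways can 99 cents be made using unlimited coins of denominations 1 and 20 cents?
Coefficient of x^99 in 1/(1-x^1) · 1/(1-x^20). Use j coins of 20 for j = 0..⌊99/20⌋ = 4, the rest in 1s: 4 + 1 = 5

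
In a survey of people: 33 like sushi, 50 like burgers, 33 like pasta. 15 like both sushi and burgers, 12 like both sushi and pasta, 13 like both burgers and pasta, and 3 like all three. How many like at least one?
|A∪B∪C| = 33+50+33-15-12-13+3 = 79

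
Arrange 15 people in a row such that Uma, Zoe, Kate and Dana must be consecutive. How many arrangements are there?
Treat the 4 as one block: (15-4+1)! × 4! = 479001600 × 24 = 11496038400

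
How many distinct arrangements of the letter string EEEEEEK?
7! / (1! × 6!) = 7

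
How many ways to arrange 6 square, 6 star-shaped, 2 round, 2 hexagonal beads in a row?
16! / (6! × 6! × 2! × 2!) = 10090080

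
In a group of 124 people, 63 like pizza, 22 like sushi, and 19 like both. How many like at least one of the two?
|A∪B| = |A| + |B| - |A∩B| = 63 + 22 - 19 = 66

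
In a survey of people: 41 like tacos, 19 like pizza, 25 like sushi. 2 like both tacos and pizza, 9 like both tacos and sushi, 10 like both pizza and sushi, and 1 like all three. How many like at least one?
|A∪B∪C| = 41+19+25-2-9-10+1 = 65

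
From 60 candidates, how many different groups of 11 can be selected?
C(60,11) = 60!/(11!×49!) = 342700125300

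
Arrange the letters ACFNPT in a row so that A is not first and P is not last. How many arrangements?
By inclusion-exclusion: 6! - 2×(6-1)! + (6-2)! = 720 - 240 + 24 = 504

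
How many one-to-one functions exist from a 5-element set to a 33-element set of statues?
P(33,5) = 33!/(33-5)! = 28480320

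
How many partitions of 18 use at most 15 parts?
By conjugation, equals partitions of 18 into parts ≤ 15. Let r_j(i) = number of partitions of i into parts ≤ j, for i = 0..18. r_1(i) = 1 for all i; r_j(i) = r_{j-1}(i) + r_j(i-j). Rows j = 2..15: ≤2: 1 1 2 2 3 3 4 4 5 5 6 6 7 7 8 8 9 9 10; ≤3: 1 1 2 3 4 5 7 8 10 12 14 16 19 21 24 27 30 33 37; ≤4: 1 1 2 3 5 6 9 11 15 18 23 27 34 39 47 54 64 72 84; ≤5: 1 1 2 3 5 7 10 13 18 23 30 37 47 57 70 84 101 119 141; ≤6: 1 1 2 3 5 7 11 14 20 26 35 44 58 71 90 110 136 163 199; ≤7: 1 1 2 3 5 7 11 15 21 28 38 49 65 82 105 131 164 201 248; ≤8: 1 1 2 3 5 7 11 15 22 29 40 52 70 89 116 146 186 230 288; ≤9: 1 1 2 3 5 7 11 15 22 30 41 54 73 94 123 157 201 252 318; ≤10: 1 1 2 3 5 7 11 15 22 30 42 55 75 97 128 164 212 267 340; ≤11: 1 1 2 3 5 7 11 15 22 30 42 56 76 99 131 169 219 278 355; ≤12: 1 1 2 3 5 7 11 15 22 30 42 56 77 100 133 172 224 285 366; ≤13: 1 1 2 3 5 7 11 15 22 30 42 56 77 101 134 174 227 290 373; ≤14: 1 1 2 3 5 7 11 15 22 30 42 56 77 101 135 175 229 293 378; ≤15: 1 1 2 3 5 7 11 15 22 30 42 56 77 101 135 176 230 295 381. r_15(18) = 381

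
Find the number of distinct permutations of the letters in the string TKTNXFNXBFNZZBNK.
16! / (2! × 2! × 2! × 2! × 2! × 4! × 2!) = 13621608000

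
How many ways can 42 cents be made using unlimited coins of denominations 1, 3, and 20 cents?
Coefficient of x^42 in 1/(1-x^1) · 1/(1-x^3) · 1/(1-x^20). Case on j = number of 20-cent coins (j = 0..2); remainder r = 42 - 20j is made from {1,3} in ⌊r/3⌋+1 ways. r = 42, 22, 2 → 15 + 8 + 1 = 24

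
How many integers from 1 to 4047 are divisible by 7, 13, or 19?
⌊4047/7⌋+⌊4047/13⌋+⌊4047/19⌋ - ⌊4047/91⌋-⌊4047/133⌋-⌊4047/247⌋ + ⌊4047/1729⌋ = 578+311+213 - 44-30-16 + 2 = 1014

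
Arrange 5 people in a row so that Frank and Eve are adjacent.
Treat as block: (5-1)! × 2! = 24 × 2 = 48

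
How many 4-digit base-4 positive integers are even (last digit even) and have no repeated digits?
Last∈{0,2}. Last=0: 6. Last nonzero: 1×2×P(2,2) = 4. Total = 10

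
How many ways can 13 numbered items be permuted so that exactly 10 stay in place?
Choose the 10 fixed points C(13,10) = 286, derange the rest: !3 = Σ_{j=0}^{3} (-1)^j·3!/j! = 6 - 6 + 3 - 1 = 2. Product = 286 × 2 = 572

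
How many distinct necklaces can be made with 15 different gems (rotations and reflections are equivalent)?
(15-1)!/2 = 87178291200/2 = 43589145600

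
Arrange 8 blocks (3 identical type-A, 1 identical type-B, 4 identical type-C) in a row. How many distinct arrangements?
8! / (3! × 1! × 4!) = 280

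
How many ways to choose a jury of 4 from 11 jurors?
C(11,4) = 11!/(4!×7!) = 330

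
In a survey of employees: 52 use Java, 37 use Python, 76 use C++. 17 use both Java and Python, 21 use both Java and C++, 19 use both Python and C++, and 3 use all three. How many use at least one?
|A∪B∪C| = 52+37+76-17-21-19+3 = 111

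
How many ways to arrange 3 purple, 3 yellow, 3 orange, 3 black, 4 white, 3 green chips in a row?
19! / (3! × 3! × 3! × 3! × 4! × 3!) = 651819168000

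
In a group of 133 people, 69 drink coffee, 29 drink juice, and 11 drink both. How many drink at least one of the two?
|A∪B| = |A| + |B| - |A∩B| = 69 + 29 - 11 = 87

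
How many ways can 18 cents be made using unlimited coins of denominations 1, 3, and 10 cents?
Coefficient of x^18 in 1/(1-x^1) · 1/(1-x^3) · 1/(1-x^10). Case on j = number of 10-cent coins (j = 0..1); remainder r = 18 - 10j is made from {1,3} in ⌊r/3⌋+1 ways. r = 18, 8 → 7 + 3 = 10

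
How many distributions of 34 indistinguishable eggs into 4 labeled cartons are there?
C(34+4-1, 4-1) = C(37, 3) = 7770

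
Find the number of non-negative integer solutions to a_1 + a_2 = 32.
C(32+2-1, 2-1) = C(33, 1) = 33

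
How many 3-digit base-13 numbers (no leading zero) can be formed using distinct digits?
First digit: 12 choices (nonzero). Then descending: 12 × 12 × 11 = 1584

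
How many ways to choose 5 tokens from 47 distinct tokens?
C(47,5) = 47!/(5!×42!) = 1533939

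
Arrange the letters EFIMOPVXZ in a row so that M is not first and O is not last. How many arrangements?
By inclusion-exclusion: 9! - 2×(9-1)! + (9-2)! = 362880 - 80640 + 5040 = 287280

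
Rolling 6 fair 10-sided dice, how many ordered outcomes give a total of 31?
Coefficient of x^31 in (x + x² + ... + x^10)^6. By inclusion-exclusion on dice exceeding 10: Σ_j (-1)^j C(6,j)·C(31-1-10j, 5) = C(6,0)·C(30,5) - C(6,1)·C(20,5) + C(6,2)·C(10,5) = 1·142506 - 6·15504 + 15·252 = 53262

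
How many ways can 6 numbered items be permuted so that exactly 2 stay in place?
Choose the 2 fixed points C(6,2) = 15, derange the rest: !4 = Σ_{j=0}^{4} (-1)^j·4!/j! = 24 - 24 + 12 - 4 + 1 = 9. Product = 15 × 9 = 135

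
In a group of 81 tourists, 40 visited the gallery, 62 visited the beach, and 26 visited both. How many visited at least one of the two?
|A∪B| = |A| + |B| - |A∩B| = 40 + 62 - 26 = 76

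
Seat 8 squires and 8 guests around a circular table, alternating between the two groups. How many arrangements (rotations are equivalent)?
Fix one of the squires: (8-1)! ways for the remaining squires, × 8! ways for the guests = 5040 × 40320 = 203212800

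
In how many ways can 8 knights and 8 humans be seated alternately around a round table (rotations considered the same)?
Fix one of the knights: (8-1)! ways for the remaining knights, × 8! ways for the humans = 5040 × 40320 = 203212800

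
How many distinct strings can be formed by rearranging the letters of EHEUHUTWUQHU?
12! / (1! × 4! × 2! × 1! × 3! × 1!) = 1663200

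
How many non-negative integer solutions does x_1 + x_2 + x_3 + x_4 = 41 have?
C(41+4-1, 4-1) = C(44, 3) = 13244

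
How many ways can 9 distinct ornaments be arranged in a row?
9! = 362880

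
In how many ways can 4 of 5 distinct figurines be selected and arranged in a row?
P(5,4) = 5!/(5-4)! = 120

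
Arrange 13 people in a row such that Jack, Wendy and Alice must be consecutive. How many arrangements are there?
Treat the 3 as one block: (13-3+1)! × 3! = 39916800 × 6 = 239500800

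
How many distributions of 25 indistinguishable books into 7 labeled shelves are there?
C(25+7-1, 7-1) = C(31, 6) = 736281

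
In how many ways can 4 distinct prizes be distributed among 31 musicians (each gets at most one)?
P(31,4) = 31!/(31-4)! = 755160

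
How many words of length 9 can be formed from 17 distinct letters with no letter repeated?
P(17,9) = 17!/(17-9)! = 8821612800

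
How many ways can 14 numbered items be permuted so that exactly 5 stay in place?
Choose the 5 fixed points C(14,5) = 2002, derange the rest: !9 = Σ_{j=0}^{9} (-1)^j·9!/j! = 362880 - 362880 + 181440 - 60480 + 15120 - 3024 + 504 - 72 + 9 - 1 = 133496. Product = 2002 × 133496 = 267258992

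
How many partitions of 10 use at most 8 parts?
By conjugation, equals partitions of 10 into parts ≤ 8. Let r_j(i) = number of partitions of i into parts ≤ j, for i = 0..10. r_1(i) = 1 for all i; r_j(i) = r_{j-1}(i) + r_j(i-j). Rows j = 2..8: ≤2: 1 1 2 2 3 3 4 4 5 5 6; ≤3: 1 1 2 3 4 5 7 8 10 12 14; ≤4: 1 1 2 3 5 6 9 11 15 18 23; ≤5: 1 1 2 3 5 7 10 13 18 23 30; ≤6: 1 1 2 3 5 7 11 14 20 26 35; ≤7: 1 1 2 3 5 7 11 15 21 28 38; ≤8: 1 1 2 3 5 7 11 15 22 29 40. r_8(10) = 40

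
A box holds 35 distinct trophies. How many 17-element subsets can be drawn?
C(35,17) = 35!/(17!×18!) = 4537567650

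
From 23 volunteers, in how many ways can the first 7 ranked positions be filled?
P(23,7) = 23!/(23-7)! = 1235591280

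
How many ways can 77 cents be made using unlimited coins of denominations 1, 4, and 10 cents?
Coefficient of x^77 in 1/(1-x^1) · 1/(1-x^4) · 1/(1-x^10). Case on j = number of 10-cent coins (j = 0..7); remainder r = 77 - 10j is made from {1,4} in ⌊r/4⌋+1 ways. r = 77, 67, 57, 47, 37, 27, 17, 7 → 20 + 17 + 15 + 12 + 10 + 7 + 5 + 2 = 88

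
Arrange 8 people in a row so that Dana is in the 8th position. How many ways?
Fix one position: (8-1)! = 5040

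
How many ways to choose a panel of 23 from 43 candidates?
C(43,23) = 43!/(23!×20!) = 960566918220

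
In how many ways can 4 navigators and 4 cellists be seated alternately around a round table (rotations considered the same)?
Fix one of the navigators: (4-1)! ways for the remaining navigators, × 4! ways for the cellists = 6 × 24 = 144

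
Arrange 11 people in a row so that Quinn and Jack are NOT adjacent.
Total - adjacent = 11! - (11-1)!×2 = 39916800 - 7257600 = 32659200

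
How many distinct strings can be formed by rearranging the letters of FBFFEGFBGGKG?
12! / (4! × 2! × 1! × 4! × 1!) = 415800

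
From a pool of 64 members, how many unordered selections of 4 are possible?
C(64,4) = 64!/(4!×60!) = 635376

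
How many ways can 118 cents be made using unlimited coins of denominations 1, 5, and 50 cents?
Coefficient of x^118 in 1/(1-x^1) · 1/(1-x^5) · 1/(1-x^50). Case on j = number of 50-cent coins (j = 0..2); remainder r = 118 - 50j is made from {1,5} in ⌊r/5⌋+1 ways. r = 118, 68, 18 → 24 + 14 + 4 = 42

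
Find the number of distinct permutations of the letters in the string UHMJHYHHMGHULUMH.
16! / (1! × 3! × 3! × 6! × 1! × 1! × 1!) = 807206400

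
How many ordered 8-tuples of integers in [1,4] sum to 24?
Coefficient of x^24 in (x + x² + ... + x^4)^8. By inclusion-exclusion on dice exceeding 4: Σ_j (-1)^j C(8,j)·C(24-1-4j, 7) = C(8,0)·C(23,7) - C(8,1)·C(19,7) + C(8,2)·C(15,7) - C(8,3)·C(11,7) + C(8,4)·C(7,7) = 1·245157 - 8·50388 + 28·6435 - 56·330 + 70·1 = 3823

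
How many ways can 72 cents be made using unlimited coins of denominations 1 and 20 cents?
Coefficient of x^72 in 1/(1-x^1) · 1/(1-x^20). Use j coins of 20 for j = 0..⌊72/20⌋ = 3, the rest in 1s: 3 + 1 = 4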